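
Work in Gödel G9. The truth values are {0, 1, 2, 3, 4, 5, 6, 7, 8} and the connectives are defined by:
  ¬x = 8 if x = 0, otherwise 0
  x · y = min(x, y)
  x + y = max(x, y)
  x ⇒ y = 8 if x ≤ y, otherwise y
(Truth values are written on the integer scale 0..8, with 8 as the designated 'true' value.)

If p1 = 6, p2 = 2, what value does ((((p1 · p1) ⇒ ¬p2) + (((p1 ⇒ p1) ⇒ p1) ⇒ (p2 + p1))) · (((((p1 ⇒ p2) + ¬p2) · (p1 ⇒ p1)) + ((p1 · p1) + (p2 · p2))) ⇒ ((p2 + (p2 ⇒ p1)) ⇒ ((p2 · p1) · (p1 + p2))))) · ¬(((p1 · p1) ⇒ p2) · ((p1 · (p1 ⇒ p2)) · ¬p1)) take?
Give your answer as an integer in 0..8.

p1 · p1 = 6 · 6 = 6
¬p2 = ¬2 = 0
(p1 · p1) ⇒ ¬p2 = 6 ⇒ 0 = 0
p1 ⇒ p1 = 6 ⇒ 6 = 8
(p1 ⇒ p1) ⇒ p1 = 8 ⇒ 6 = 6
p2 + p1 = 2 + 6 = 6
((p1 ⇒ p1) ⇒ p1) ⇒ (p2 + p1) = 6 ⇒ 6 = 8
((p1 · p1) ⇒ ¬p2) + (((p1 ⇒ p1) ⇒ p1) ⇒ (p2 + p1)) = 0 + 8 = 8
p1 ⇒ p2 = 6 ⇒ 2 = 2
¬p2 = ¬2 = 0
(p1 ⇒ p2) + ¬p2 = 2 + 0 = 2
p1 ⇒ p1 = 6 ⇒ 6 = 8
((p1 ⇒ p2) + ¬p2) · (p1 ⇒ p1) = 2 · 8 = 2
p1 · p1 = 6 · 6 = 6
p2 · p2 = 2 · 2 = 2
(p1 · p1) + (p2 · p2) = 6 + 2 = 6
(((p1 ⇒ p2) + ¬p2) · (p1 ⇒ p1)) + ((p1 · p1) + (p2 · p2)) = 2 + 6 = 6
p2 ⇒ p1 = 2 ⇒ 6 = 8
p2 + (p2 ⇒ p1) = 2 + 8 = 8
p2 · p1 = 2 · 6 = 2
p1 + p2 = 6 + 2 = 6
(p2 · p1) · (p1 + p2) = 2 · 6 = 2
(p2 + (p2 ⇒ p1)) ⇒ ((p2 · p1) · (p1 + p2)) = 8 ⇒ 2 = 2
((((p1 ⇒ p2) + ¬p2) · (p1 ⇒ p1)) + ((p1 · p1) + (p2 · p2))) ⇒ ((p2 + (p2 ⇒ p1)) ⇒ ((p2 · p1) · (p1 + p2))) = 6 ⇒ 2 = 2
(((p1 · p1) ⇒ ¬p2) + (((p1 ⇒ p1) ⇒ p1) ⇒ (p2 + p1))) · (((((p1 ⇒ p2) + ¬p2) · (p1 ⇒ p1)) + ((p1 · p1) + (p2 · p2))) ⇒ ((p2 + (p2 ⇒ p1)) ⇒ ((p2 · p1) · (p1 + p2)))) = 8 · 2 = 2
p1 · p1 = 6 · 6 = 6
(p1 · p1) ⇒ p2 = 6 ⇒ 2 = 2
p1 ⇒ p2 = 6 ⇒ 2 = 2
p1 · (p1 ⇒ p2) = 6 · 2 = 2
¬p1 = ¬6 = 0
(p1 · (p1 ⇒ p2)) · ¬p1 = 2 · 0 = 0
((p1 · p1) ⇒ p2) · ((p1 · (p1 ⇒ p2)) · ¬p1) = 2 · 0 = 0
¬(((p1 · p1) ⇒ p2) · ((p1 · (p1 ⇒ p2)) · ¬p1)) = ¬0 = 8
((((p1 · p1) ⇒ ¬p2) + (((p1 ⇒ p1) ⇒ p1) ⇒ (p2 + p1))) · (((((p1 ⇒ p2) + ¬p2) · (p1 ⇒ p1)) + ((p1 · p1) + (p2 · p2))) ⇒ ((p2 + (p2 ⇒ p1)) ⇒ ((p2 · p1) · (p1 + p2))))) · ¬(((p1 · p1) ⇒ p2) · ((p1 · (p1 ⇒ p2)) · ¬p1)) = 2 · 8 = 2

2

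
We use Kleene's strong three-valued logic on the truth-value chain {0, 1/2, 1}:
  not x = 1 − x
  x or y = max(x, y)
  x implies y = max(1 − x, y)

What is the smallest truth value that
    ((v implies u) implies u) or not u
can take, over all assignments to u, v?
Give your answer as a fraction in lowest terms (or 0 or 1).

Take u = 1/2, v = 0:
v implies u = 0 implies 1/2 = 1
(v implies u) implies u = 1 implies 1/2 = 1/2
not u = not 1/2 = 1/2
((v implies u) implies u) or not u = 1/2 or 1/2 = 1/2
No assignment yields a value below 1/2, so this is the minimum.

1/2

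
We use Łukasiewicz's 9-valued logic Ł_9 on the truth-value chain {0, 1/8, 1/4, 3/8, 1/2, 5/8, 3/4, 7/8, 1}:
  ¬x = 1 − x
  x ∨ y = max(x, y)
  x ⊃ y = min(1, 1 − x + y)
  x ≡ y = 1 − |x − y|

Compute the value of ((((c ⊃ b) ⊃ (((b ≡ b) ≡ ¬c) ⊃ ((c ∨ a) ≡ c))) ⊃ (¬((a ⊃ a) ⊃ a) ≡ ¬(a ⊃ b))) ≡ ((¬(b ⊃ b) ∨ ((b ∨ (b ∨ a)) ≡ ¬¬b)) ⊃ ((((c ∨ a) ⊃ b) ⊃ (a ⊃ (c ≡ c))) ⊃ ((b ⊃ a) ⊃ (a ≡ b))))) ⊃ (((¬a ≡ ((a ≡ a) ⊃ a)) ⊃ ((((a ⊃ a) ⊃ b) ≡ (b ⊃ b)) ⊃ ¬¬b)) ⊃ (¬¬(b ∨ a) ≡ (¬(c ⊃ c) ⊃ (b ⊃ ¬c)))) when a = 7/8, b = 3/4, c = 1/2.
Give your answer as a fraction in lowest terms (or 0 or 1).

c ⊃ b = 1/2 ⊃ 3/4 = 1
b ≡ b = 3/4 ≡ 3/4 = 1
¬c = ¬1/2 = 1/2
(b ≡ b) ≡ ¬c = 1 ≡ 1/2 = 1/2
c ∨ a = 1/2 ∨ 7/8 = 7/8
(c ∨ a) ≡ c = 7/8 ≡ 1/2 = 5/8
((b ≡ b) ≡ ¬c) ⊃ ((c ∨ a) ≡ c) = 1/2 ⊃ 5/8 = 1
(c ⊃ b) ⊃ (((b ≡ b) ≡ ¬c) ⊃ ((c ∨ a) ≡ c)) = 1 ⊃ 1 = 1
a ⊃ a = 7/8 ⊃ 7/8 = 1
(a ⊃ a) ⊃ a = 1 ⊃ 7/8 = 7/8
¬((a ⊃ a) ⊃ a) = ¬7/8 = 1/8
a ⊃ b = 7/8 ⊃ 3/4 = 7/8
¬(a ⊃ b) = ¬7/8 = 1/8
¬((a ⊃ a) ⊃ a) ≡ ¬(a ⊃ b) = 1/8 ≡ 1/8 = 1
((c ⊃ b) ⊃ (((b ≡ b) ≡ ¬c) ⊃ ((c ∨ a) ≡ c))) ⊃ (¬((a ⊃ a) ⊃ a) ≡ ¬(a ⊃ b)) = 1 ⊃ 1 = 1
b ⊃ b = 3/4 ⊃ 3/4 = 1
¬(b ⊃ b) = ¬1 = 0
b ∨ a = 3/4 ∨ 7/8 = 7/8
b ∨ (b ∨ a) = 3/4 ∨ 7/8 = 7/8
¬b = ¬3/4 = 1/4
¬¬b = ¬1/4 = 3/4
(b ∨ (b ∨ a)) ≡ ¬¬b = 7/8 ≡ 3/4 = 7/8
¬(b ⊃ b) ∨ ((b ∨ (b ∨ a)) ≡ ¬¬b) = 0 ∨ 7/8 = 7/8
c ∨ a = 1/2 ∨ 7/8 = 7/8
(c ∨ a) ⊃ b = 7/8 ⊃ 3/4 = 7/8
c ≡ c = 1/2 ≡ 1/2 = 1
a ⊃ (c ≡ c) = 7/8 ⊃ 1 = 1
((c ∨ a) ⊃ b) ⊃ (a ⊃ (c ≡ c)) = 7/8 ⊃ 1 = 1
b ⊃ a = 3/4 ⊃ 7/8 = 1
a ≡ b = 7/8 ≡ 3/4 = 7/8
(b ⊃ a) ⊃ (a ≡ b) = 1 ⊃ 7/8 = 7/8
(((c ∨ a) ⊃ b) ⊃ (a ⊃ (c ≡ c))) ⊃ ((b ⊃ a) ⊃ (a ≡ b)) = 1 ⊃ 7/8 = 7/8
(¬(b ⊃ b) ∨ ((b ∨ (b ∨ a)) ≡ ¬¬b)) ⊃ ((((c ∨ a) ⊃ b) ⊃ (a ⊃ (c ≡ c))) ⊃ ((b ⊃ a) ⊃ (a ≡ b))) = 7/8 ⊃ 7/8 = 1
(((c ⊃ b) ⊃ (((b ≡ b) ≡ ¬c) ⊃ ((c ∨ a) ≡ c))) ⊃ (¬((a ⊃ a) ⊃ a) ≡ ¬(a ⊃ b))) ≡ ((¬(b ⊃ b) ∨ ((b ∨ (b ∨ a)) ≡ ¬¬b)) ⊃ ((((c ∨ a) ⊃ b) ⊃ (a ⊃ (c ≡ c))) ⊃ ((b ⊃ a) ⊃ (a ≡ b)))) = 1 ≡ 1 = 1
¬a = ¬7/8 = 1/8
a ≡ a = 7/8 ≡ 7/8 = 1
(a ≡ a) ⊃ a = 1 ⊃ 7/8 = 7/8
¬a ≡ ((a ≡ a) ⊃ a) = 1/8 ≡ 7/8 = 1/4
a ⊃ a = 7/8 ⊃ 7/8 = 1
(a ⊃ a) ⊃ b = 1 ⊃ 3/4 = 3/4
b ⊃ b = 3/4 ⊃ 3/4 = 1
((a ⊃ a) ⊃ b) ≡ (b ⊃ b) = 3/4 ≡ 1 = 3/4
¬b = ¬3/4 = 1/4
¬¬b = ¬1/4 = 3/4
(((a ⊃ a) ⊃ b) ≡ (b ⊃ b)) ⊃ ¬¬b = 3/4 ⊃ 3/4 = 1
(¬a ≡ ((a ≡ a) ⊃ a)) ⊃ ((((a ⊃ a) ⊃ b) ≡ (b ⊃ b)) ⊃ ¬¬b) = 1/4 ⊃ 1 = 1
b ∨ a = 3/4 ∨ 7/8 = 7/8
¬(b ∨ a) = ¬7/8 = 1/8
¬¬(b ∨ a) = ¬1/8 = 7/8
c ⊃ c = 1/2 ⊃ 1/2 = 1
¬(c ⊃ c) = ¬1 = 0
¬c = ¬1/2 = 1/2
b ⊃ ¬c = 3/4 ⊃ 1/2 = 3/4
¬(c ⊃ c) ⊃ (b ⊃ ¬c) = 0 ⊃ 3/4 = 1
¬¬(b ∨ a) ≡ (¬(c ⊃ c) ⊃ (b ⊃ ¬c)) = 7/8 ≡ 1 = 7/8
((¬a ≡ ((a ≡ a) ⊃ a)) ⊃ ((((a ⊃ a) ⊃ b) ≡ (b ⊃ b)) ⊃ ¬¬b)) ⊃ (¬¬(b ∨ a) ≡ (¬(c ⊃ c) ⊃ (b ⊃ ¬c))) = 1 ⊃ 7/8 = 7/8
((((c ⊃ b) ⊃ (((b ≡ b) ≡ ¬c) ⊃ ((c ∨ a) ≡ c))) ⊃ (¬((a ⊃ a) ⊃ a) ≡ ¬(a ⊃ b))) ≡ ((¬(b ⊃ b) ∨ ((b ∨ (b ∨ a)) ≡ ¬¬b)) ⊃ ((((c ∨ a) ⊃ b) ⊃ (a ⊃ (c ≡ c))) ⊃ ((b ⊃ a) ⊃ (a ≡ b))))) ⊃ (((¬a ≡ ((a ≡ a) ⊃ a)) ⊃ ((((a ⊃ a) ⊃ b) ≡ (b ⊃ b)) ⊃ ¬¬b)) ⊃ (¬¬(b ∨ a) ≡ (¬(c ⊃ c) ⊃ (b ⊃ ¬c)))) = 1 ⊃ 7/8 = 7/8

7/8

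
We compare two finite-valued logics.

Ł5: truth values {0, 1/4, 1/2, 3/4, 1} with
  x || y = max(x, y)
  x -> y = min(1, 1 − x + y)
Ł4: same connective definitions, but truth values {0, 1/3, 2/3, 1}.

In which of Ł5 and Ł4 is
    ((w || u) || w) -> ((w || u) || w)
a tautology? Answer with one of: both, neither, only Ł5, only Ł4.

both

In Ł5: every assignment gives 1 — tautology.
In Ł4: every assignment gives 1 — tautology.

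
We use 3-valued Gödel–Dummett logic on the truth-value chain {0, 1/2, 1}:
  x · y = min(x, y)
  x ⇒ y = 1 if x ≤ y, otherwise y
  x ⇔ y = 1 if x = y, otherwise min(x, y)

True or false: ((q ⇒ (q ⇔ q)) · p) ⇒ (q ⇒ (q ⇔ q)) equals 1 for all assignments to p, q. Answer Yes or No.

p = 0, q = 0 ↦ 1
p = 0, q = 1/2 ↦ 1
p = 0, q = 1 ↦ 1
p = 1/2, q = 0 ↦ 1
p = 1/2, q = 1/2 ↦ 1
p = 1/2, q = 1 ↦ 1
p = 1, q = 0 ↦ 1
p = 1, q = 1/2 ↦ 1
p = 1, q = 1 ↦ 1
Every assignment gives a value ≥ 1.

Yes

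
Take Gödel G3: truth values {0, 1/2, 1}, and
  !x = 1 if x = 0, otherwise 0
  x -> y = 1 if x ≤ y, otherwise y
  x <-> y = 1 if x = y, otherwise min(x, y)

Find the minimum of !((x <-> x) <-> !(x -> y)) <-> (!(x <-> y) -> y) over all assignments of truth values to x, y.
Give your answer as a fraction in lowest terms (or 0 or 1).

Take x = 0, y = 1/2:
x <-> x = 0 <-> 0 = 1
x -> y = 0 -> 1/2 = 1
!(x -> y) = !1 = 0
(x <-> x) <-> !(x -> y) = 1 <-> 0 = 0
!((x <-> x) <-> !(x -> y)) = !0 = 1
x <-> y = 0 <-> 1/2 = 0
!(x <-> y) = !0 = 1
!(x <-> y) -> y = 1 -> 1/2 = 1/2
!((x <-> x) <-> !(x -> y)) <-> (!(x <-> y) -> y) = 1 <-> 1/2 = 1/2
No assignment yields a value below 1/2, so this is the minimum.

1/2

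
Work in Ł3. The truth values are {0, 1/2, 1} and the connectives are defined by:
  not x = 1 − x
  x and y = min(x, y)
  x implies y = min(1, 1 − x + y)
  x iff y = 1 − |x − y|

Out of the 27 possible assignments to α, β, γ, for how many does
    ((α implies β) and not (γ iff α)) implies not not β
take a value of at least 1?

value 1: 22 assignments (counts)
value 1/2: 4 assignments
value 0: 1 assignment
So 22 of the 27 assignments meet the threshold.

22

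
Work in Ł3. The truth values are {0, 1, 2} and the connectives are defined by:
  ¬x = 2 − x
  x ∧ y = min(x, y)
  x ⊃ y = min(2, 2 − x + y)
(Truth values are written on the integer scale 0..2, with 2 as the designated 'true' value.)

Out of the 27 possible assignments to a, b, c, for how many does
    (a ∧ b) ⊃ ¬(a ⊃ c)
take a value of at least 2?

value 2: 20 assignments (counts)
value 1: 6 assignments
value 0: 1 assignment
So 20 of the 27 assignments meet the threshold.

20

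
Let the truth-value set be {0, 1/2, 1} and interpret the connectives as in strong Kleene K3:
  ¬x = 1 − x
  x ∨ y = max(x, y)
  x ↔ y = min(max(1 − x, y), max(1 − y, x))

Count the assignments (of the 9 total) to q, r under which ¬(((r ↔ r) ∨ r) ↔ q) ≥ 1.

2

q = 0, r = 0 ↦ 1  ≥
q = 0, r = 1/2 ↦ 1/2  <
q = 0, r = 1 ↦ 1  ≥
q = 1/2, r = 0 ↦ 1/2  <
q = 1/2, r = 1/2 ↦ 1/2  <
q = 1/2, r = 1 ↦ 1/2  <
q = 1, r = 0 ↦ 0  <
q = 1, r = 1/2 ↦ 1/2  <
q = 1, r = 1 ↦ 0  <
So 2 of the 9 assignments meet the threshold.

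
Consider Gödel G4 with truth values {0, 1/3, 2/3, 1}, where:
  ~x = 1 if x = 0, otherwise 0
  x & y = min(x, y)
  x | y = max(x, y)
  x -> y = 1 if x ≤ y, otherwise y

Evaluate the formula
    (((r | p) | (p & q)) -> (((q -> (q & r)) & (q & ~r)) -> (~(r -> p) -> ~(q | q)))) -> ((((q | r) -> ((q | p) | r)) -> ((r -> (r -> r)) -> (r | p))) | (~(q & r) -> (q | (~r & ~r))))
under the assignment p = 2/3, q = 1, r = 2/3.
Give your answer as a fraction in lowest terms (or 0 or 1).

r | p = 2/3 | 2/3 = 2/3
p & q = 2/3 & 1 = 2/3
(r | p) | (p & q) = 2/3 | 2/3 = 2/3
q & r = 1 & 2/3 = 2/3
q -> (q & r) = 1 -> 2/3 = 2/3
~r = ~2/3 = 0
q & ~r = 1 & 0 = 0
(q -> (q & r)) & (q & ~r) = 2/3 & 0 = 0
r -> p = 2/3 -> 2/3 = 1
~(r -> p) = ~1 = 0
q | q = 1 | 1 = 1
~(q | q) = ~1 = 0
~(r -> p) -> ~(q | q) = 0 -> 0 = 1
((q -> (q & r)) & (q & ~r)) -> (~(r -> p) -> ~(q | q)) = 0 -> 1 = 1
((r | p) | (p & q)) -> (((q -> (q & r)) & (q & ~r)) -> (~(r -> p) -> ~(q | q))) = 2/3 -> 1 = 1
q | r = 1 | 2/3 = 1
q | p = 1 | 2/3 = 1
(q | p) | r = 1 | 2/3 = 1
(q | r) -> ((q | p) | r) = 1 -> 1 = 1
r -> r = 2/3 -> 2/3 = 1
r -> (r -> r) = 2/3 -> 1 = 1
r | p = 2/3 | 2/3 = 2/3
(r -> (r -> r)) -> (r | p) = 1 -> 2/3 = 2/3
((q | r) -> ((q | p) | r)) -> ((r -> (r -> r)) -> (r | p)) = 1 -> 2/3 = 2/3
q & r = 1 & 2/3 = 2/3
~(q & r) = ~2/3 = 0
~r = ~2/3 = 0
~r = ~2/3 = 0
~r & ~r = 0 & 0 = 0
q | (~r & ~r) = 1 | 0 = 1
~(q & r) -> (q | (~r & ~r)) = 0 -> 1 = 1
(((q | r) -> ((q | p) | r)) -> ((r -> (r -> r)) -> (r | p))) | (~(q & r) -> (q | (~r & ~r))) = 2/3 | 1 = 1
(((r | p) | (p & q)) -> (((q -> (q & r)) & (q & ~r)) -> (~(r -> p) -> ~(q | q)))) -> ((((q | r) -> ((q | p) | r)) -> ((r -> (r -> r)) -> (r | p))) | (~(q & r) -> (q | (~r & ~r)))) = 1 -> 1 = 1

1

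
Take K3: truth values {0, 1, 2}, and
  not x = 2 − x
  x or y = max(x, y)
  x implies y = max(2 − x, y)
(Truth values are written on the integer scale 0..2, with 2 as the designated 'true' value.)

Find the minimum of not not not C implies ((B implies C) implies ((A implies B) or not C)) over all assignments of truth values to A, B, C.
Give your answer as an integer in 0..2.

Take A = 1, B = 0, C = 1:
not C = not 1 = 1
not not C = not 1 = 1
not not not C = not 1 = 1
B implies C = 0 implies 1 = 2
A implies B = 1 implies 0 = 1
not C = not 1 = 1
(A implies B) or not C = 1 or 1 = 1
(B implies C) implies ((A implies B) or not C) = 2 implies 1 = 1
not not not C implies ((B implies C) implies ((A implies B) or not C)) = 1 implies 1 = 1
No assignment yields a value below 1, so this is the minimum.

1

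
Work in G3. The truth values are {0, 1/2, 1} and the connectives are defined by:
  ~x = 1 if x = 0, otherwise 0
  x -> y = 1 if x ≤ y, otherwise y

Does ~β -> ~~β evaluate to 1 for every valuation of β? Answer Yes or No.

No

Counterexample: take β = 0.
~β = ~0 = 1
~β = ~0 = 1
~~β = ~1 = 0
~β -> ~~β = 1 -> 0 = 0
This gives 0 ≠ 1.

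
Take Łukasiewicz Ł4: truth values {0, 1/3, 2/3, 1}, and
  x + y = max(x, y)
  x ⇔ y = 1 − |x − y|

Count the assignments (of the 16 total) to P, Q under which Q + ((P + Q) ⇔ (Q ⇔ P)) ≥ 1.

6

P = 0, Q = 0 ↦ 0  <
P = 0, Q = 1/3 ↦ 2/3  <
P = 0, Q = 2/3 ↦ 2/3  <
P = 0, Q = 1 ↦ 1  ≥
P = 1/3, Q = 0 ↦ 2/3  <
P = 1/3, Q = 1/3 ↦ 1/3  <
P = 1/3, Q = 2/3 ↦ 1  ≥
P = 1/3, Q = 1 ↦ 1  ≥
P = 2/3, Q = 0 ↦ 2/3  <
P = 2/3, Q = 1/3 ↦ 1  ≥
P = 2/3, Q = 2/3 ↦ 2/3  <
P = 2/3, Q = 1 ↦ 1  ≥
P = 1, Q = 0 ↦ 0  <
P = 1, Q = 1/3 ↦ 1/3  <
P = 1, Q = 2/3 ↦ 2/3  <
P = 1, Q = 1 ↦ 1  ≥
So 6 of the 16 assignments meet the threshold.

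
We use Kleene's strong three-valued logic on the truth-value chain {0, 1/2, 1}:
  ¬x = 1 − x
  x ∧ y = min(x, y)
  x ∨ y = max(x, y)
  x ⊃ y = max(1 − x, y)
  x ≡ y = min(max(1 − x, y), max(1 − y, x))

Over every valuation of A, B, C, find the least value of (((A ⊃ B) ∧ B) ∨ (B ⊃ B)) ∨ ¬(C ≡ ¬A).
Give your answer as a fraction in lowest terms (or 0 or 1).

1/2

Take A = 0, B = 1/2, C = 1/2:
A ⊃ B = 0 ⊃ 1/2 = 1
(A ⊃ B) ∧ B = 1 ∧ 1/2 = 1/2
B ⊃ B = 1/2 ⊃ 1/2 = 1/2
((A ⊃ B) ∧ B) ∨ (B ⊃ B) = 1/2 ∨ 1/2 = 1/2
¬A = ¬0 = 1
C ≡ ¬A = 1/2 ≡ 1 = 1/2
¬(C ≡ ¬A) = ¬1/2 = 1/2
(((A ⊃ B) ∧ B) ∨ (B ⊃ B)) ∨ ¬(C ≡ ¬A) = 1/2 ∨ 1/2 = 1/2
No assignment yields a value below 1/2, so this is the minimum.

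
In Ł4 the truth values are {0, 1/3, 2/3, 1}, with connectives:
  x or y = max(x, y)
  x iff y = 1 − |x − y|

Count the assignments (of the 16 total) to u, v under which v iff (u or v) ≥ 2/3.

13

u = 0, v = 0 ↦ 1  ≥
u = 0, v = 1/3 ↦ 1  ≥
u = 0, v = 2/3 ↦ 1  ≥
u = 0, v = 1 ↦ 1  ≥
u = 1/3, v = 0 ↦ 2/3  ≥
u = 1/3, v = 1/3 ↦ 1  ≥
u = 1/3, v = 2/3 ↦ 1  ≥
u = 1/3, v = 1 ↦ 1  ≥
u = 2/3, v = 0 ↦ 1/3  <
u = 2/3, v = 1/3 ↦ 2/3  ≥
u = 2/3, v = 2/3 ↦ 1  ≥
u = 2/3, v = 1 ↦ 1  ≥
u = 1, v = 0 ↦ 0  <
u = 1, v = 1/3 ↦ 1/3  <
u = 1, v = 2/3 ↦ 2/3  ≥
u = 1, v = 1 ↦ 1  ≥
So 13 of the 16 assignments meet the threshold.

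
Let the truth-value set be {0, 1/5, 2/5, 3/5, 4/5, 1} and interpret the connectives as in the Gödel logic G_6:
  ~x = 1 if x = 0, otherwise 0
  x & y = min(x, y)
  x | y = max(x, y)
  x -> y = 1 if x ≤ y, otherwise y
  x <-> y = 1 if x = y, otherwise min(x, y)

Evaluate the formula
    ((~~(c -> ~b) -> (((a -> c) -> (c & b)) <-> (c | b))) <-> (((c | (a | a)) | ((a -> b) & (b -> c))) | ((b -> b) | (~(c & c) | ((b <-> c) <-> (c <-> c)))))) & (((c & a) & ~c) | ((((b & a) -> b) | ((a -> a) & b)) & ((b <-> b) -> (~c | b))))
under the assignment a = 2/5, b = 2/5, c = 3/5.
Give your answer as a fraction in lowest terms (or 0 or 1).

2/5

~b = ~2/5 = 0
c -> ~b = 3/5 -> 0 = 0
~(c -> ~b) = ~0 = 1
~~(c -> ~b) = ~1 = 0
a -> c = 2/5 -> 3/5 = 1
c & b = 3/5 & 2/5 = 2/5
(a -> c) -> (c & b) = 1 -> 2/5 = 2/5
c | b = 3/5 | 2/5 = 3/5
((a -> c) -> (c & b)) <-> (c | b) = 2/5 <-> 3/5 = 2/5
~~(c -> ~b) -> (((a -> c) -> (c & b)) <-> (c | b)) = 0 -> 2/5 = 1
a | a = 2/5 | 2/5 = 2/5
c | (a | a) = 3/5 | 2/5 = 3/5
a -> b = 2/5 -> 2/5 = 1
b -> c = 2/5 -> 3/5 = 1
(a -> b) & (b -> c) = 1 & 1 = 1
(c | (a | a)) | ((a -> b) & (b -> c)) = 3/5 | 1 = 1
b -> b = 2/5 -> 2/5 = 1
c & c = 3/5 & 3/5 = 3/5
~(c & c) = ~3/5 = 0
b <-> c = 2/5 <-> 3/5 = 2/5
c <-> c = 3/5 <-> 3/5 = 1
(b <-> c) <-> (c <-> c) = 2/5 <-> 1 = 2/5
~(c & c) | ((b <-> c) <-> (c <-> c)) = 0 | 2/5 = 2/5
(b -> b) | (~(c & c) | ((b <-> c) <-> (c <-> c))) = 1 | 2/5 = 1
((c | (a | a)) | ((a -> b) & (b -> c))) | ((b -> b) | (~(c & c) | ((b <-> c) <-> (c <-> c)))) = 1 | 1 = 1
(~~(c -> ~b) -> (((a -> c) -> (c & b)) <-> (c | b))) <-> (((c | (a | a)) | ((a -> b) & (b -> c))) | ((b -> b) | (~(c & c) | ((b <-> c) <-> (c <-> c))))) = 1 <-> 1 = 1
c & a = 3/5 & 2/5 = 2/5
~c = ~3/5 = 0
(c & a) & ~c = 2/5 & 0 = 0
b & a = 2/5 & 2/5 = 2/5
(b & a) -> b = 2/5 -> 2/5 = 1
a -> a = 2/5 -> 2/5 = 1
(a -> a) & b = 1 & 2/5 = 2/5
((b & a) -> b) | ((a -> a) & b) = 1 | 2/5 = 1
b <-> b = 2/5 <-> 2/5 = 1
~c = ~3/5 = 0
~c | b = 0 | 2/5 = 2/5
(b <-> b) -> (~c | b) = 1 -> 2/5 = 2/5
(((b & a) -> b) | ((a -> a) & b)) & ((b <-> b) -> (~c | b)) = 1 & 2/5 = 2/5
((c & a) & ~c) | ((((b & a) -> b) | ((a -> a) & b)) & ((b <-> b) -> (~c | b))) = 0 | 2/5 = 2/5
((~~(c -> ~b) -> (((a -> c) -> (c & b)) <-> (c | b))) <-> (((c | (a | a)) | ((a -> b) & (b -> c))) | ((b -> b) | (~(c & c) | ((b <-> c) <-> (c <-> c)))))) & (((c & a) & ~c) | ((((b & a) -> b) | ((a -> a) & b)) & ((b <-> b) -> (~c | b)))) = 1 & 2/5 = 2/5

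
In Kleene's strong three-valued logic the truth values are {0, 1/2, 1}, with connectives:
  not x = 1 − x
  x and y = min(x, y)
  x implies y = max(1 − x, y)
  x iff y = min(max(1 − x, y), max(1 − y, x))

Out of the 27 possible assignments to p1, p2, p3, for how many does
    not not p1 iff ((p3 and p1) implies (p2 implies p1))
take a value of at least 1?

value 1: 9 assignments (counts)
value 1/2: 9 assignments
value 0: 9 assignments
So 9 of the 27 assignments meet the threshold.

9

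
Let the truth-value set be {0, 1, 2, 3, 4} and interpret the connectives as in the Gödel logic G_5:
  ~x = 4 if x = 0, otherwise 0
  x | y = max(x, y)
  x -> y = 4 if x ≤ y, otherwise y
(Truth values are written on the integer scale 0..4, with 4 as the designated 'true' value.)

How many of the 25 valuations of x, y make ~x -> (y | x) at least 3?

value 4: 21 assignments (counts)
value 3: 1 assignment (counts)
value 2: 1 assignment
value 1: 1 assignment
value 0: 1 assignment
So 22 of the 25 assignments meet the threshold.

22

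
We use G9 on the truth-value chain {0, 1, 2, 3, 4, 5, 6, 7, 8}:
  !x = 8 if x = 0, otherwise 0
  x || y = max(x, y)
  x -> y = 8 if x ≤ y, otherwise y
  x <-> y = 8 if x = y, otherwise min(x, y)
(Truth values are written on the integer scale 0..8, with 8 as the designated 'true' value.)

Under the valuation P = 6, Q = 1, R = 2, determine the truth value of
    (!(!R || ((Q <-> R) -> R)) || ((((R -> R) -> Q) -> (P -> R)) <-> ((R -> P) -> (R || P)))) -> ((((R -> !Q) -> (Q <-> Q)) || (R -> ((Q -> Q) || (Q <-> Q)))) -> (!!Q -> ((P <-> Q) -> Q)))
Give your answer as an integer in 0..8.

8

!R = !2 = 0
Q <-> R = 1 <-> 2 = 1
(Q <-> R) -> R = 1 -> 2 = 8
!R || ((Q <-> R) -> R) = 0 || 8 = 8
!(!R || ((Q <-> R) -> R)) = !8 = 0
R -> R = 2 -> 2 = 8
(R -> R) -> Q = 8 -> 1 = 1
P -> R = 6 -> 2 = 2
((R -> R) -> Q) -> (P -> R) = 1 -> 2 = 8
R -> P = 2 -> 6 = 8
R || P = 2 || 6 = 6
(R -> P) -> (R || P) = 8 -> 6 = 6
(((R -> R) -> Q) -> (P -> R)) <-> ((R -> P) -> (R || P)) = 8 <-> 6 = 6
!(!R || ((Q <-> R) -> R)) || ((((R -> R) -> Q) -> (P -> R)) <-> ((R -> P) -> (R || P))) = 0 || 6 = 6
!Q = !1 = 0
R -> !Q = 2 -> 0 = 0
Q <-> Q = 1 <-> 1 = 8
(R -> !Q) -> (Q <-> Q) = 0 -> 8 = 8
Q -> Q = 1 -> 1 = 8
Q <-> Q = 1 <-> 1 = 8
(Q -> Q) || (Q <-> Q) = 8 || 8 = 8
R -> ((Q -> Q) || (Q <-> Q)) = 2 -> 8 = 8
((R -> !Q) -> (Q <-> Q)) || (R -> ((Q -> Q) || (Q <-> Q))) = 8 || 8 = 8
!Q = !1 = 0
!!Q = !0 = 8
P <-> Q = 6 <-> 1 = 1
(P <-> Q) -> Q = 1 -> 1 = 8
!!Q -> ((P <-> Q) -> Q) = 8 -> 8 = 8
(((R -> !Q) -> (Q <-> Q)) || (R -> ((Q -> Q) || (Q <-> Q)))) -> (!!Q -> ((P <-> Q) -> Q)) = 8 -> 8 = 8
(!(!R || ((Q <-> R) -> R)) || ((((R -> R) -> Q) -> (P -> R)) <-> ((R -> P) -> (R || P)))) -> ((((R -> !Q) -> (Q <-> Q)) || (R -> ((Q -> Q) || (Q <-> Q)))) -> (!!Q -> ((P <-> Q) -> Q))) = 6 -> 8 = 8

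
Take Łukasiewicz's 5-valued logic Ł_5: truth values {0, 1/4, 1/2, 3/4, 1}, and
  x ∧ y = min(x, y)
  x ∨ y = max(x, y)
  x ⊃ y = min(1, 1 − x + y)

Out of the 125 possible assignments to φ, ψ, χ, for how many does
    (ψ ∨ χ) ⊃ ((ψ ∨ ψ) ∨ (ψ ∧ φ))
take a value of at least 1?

75

value 1: 75 assignments (counts)
value 3/4: 20 assignments
value 1/2: 15 assignments
value 1/4: 10 assignments
value 0: 5 assignments
So 75 of the 125 assignments meet the threshold.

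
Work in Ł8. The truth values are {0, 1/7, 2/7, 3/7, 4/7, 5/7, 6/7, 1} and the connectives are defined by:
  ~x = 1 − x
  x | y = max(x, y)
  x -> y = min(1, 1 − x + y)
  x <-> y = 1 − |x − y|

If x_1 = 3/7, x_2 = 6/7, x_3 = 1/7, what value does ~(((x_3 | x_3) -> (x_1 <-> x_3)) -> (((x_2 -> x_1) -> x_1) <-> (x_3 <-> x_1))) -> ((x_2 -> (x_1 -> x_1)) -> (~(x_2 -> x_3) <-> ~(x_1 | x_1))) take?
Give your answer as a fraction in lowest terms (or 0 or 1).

1

x_3 | x_3 = 1/7 | 1/7 = 1/7
x_1 <-> x_3 = 3/7 <-> 1/7 = 5/7
(x_3 | x_3) -> (x_1 <-> x_3) = 1/7 -> 5/7 = 1
x_2 -> x_1 = 6/7 -> 3/7 = 4/7
(x_2 -> x_1) -> x_1 = 4/7 -> 3/7 = 6/7
x_3 <-> x_1 = 1/7 <-> 3/7 = 5/7
((x_2 -> x_1) -> x_1) <-> (x_3 <-> x_1) = 6/7 <-> 5/7 = 6/7
((x_3 | x_3) -> (x_1 <-> x_3)) -> (((x_2 -> x_1) -> x_1) <-> (x_3 <-> x_1)) = 1 -> 6/7 = 6/7
~(((x_3 | x_3) -> (x_1 <-> x_3)) -> (((x_2 -> x_1) -> x_1) <-> (x_3 <-> x_1))) = ~6/7 = 1/7
x_1 -> x_1 = 3/7 -> 3/7 = 1
x_2 -> (x_1 -> x_1) = 6/7 -> 1 = 1
x_2 -> x_3 = 6/7 -> 1/7 = 2/7
~(x_2 -> x_3) = ~2/7 = 5/7
x_1 | x_1 = 3/7 | 3/7 = 3/7
~(x_1 | x_1) = ~3/7 = 4/7
~(x_2 -> x_3) <-> ~(x_1 | x_1) = 5/7 <-> 4/7 = 6/7
(x_2 -> (x_1 -> x_1)) -> (~(x_2 -> x_3) <-> ~(x_1 | x_1)) = 1 -> 6/7 = 6/7
~(((x_3 | x_3) -> (x_1 <-> x_3)) -> (((x_2 -> x_1) -> x_1) <-> (x_3 <-> x_1))) -> ((x_2 -> (x_1 -> x_1)) -> (~(x_2 -> x_3) <-> ~(x_1 | x_1))) = 1/7 -> 6/7 = 1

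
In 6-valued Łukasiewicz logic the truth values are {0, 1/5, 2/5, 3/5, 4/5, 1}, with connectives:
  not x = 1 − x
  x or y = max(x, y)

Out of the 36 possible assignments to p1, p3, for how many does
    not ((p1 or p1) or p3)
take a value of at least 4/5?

value 1: 1 assignment (counts)
value 4/5: 3 assignments (counts)
value 3/5: 5 assignments
value 2/5: 7 assignments
value 1/5: 9 assignments
value 0: 11 assignments
So 4 of the 36 assignments meet the threshold.

4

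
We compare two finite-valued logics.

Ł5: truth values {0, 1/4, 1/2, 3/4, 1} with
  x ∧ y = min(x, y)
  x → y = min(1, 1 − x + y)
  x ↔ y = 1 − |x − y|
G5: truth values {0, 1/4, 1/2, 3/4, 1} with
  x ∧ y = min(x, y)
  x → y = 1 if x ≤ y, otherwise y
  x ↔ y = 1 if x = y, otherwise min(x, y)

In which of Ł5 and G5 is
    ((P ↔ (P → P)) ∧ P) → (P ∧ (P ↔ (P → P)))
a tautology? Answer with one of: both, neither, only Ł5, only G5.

both

In Ł5: every assignment gives 1 — tautology.
In G5: every assignment gives 1 — tautology.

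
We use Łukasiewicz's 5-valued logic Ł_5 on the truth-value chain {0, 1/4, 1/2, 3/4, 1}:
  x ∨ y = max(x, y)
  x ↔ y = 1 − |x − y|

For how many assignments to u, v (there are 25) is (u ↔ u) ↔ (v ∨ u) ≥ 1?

9

value 1: 9 assignments (counts)
value 3/4: 7 assignments
value 1/2: 5 assignments
value 1/4: 3 assignments
value 0: 1 assignment
So 9 of the 25 assignments meet the threshold.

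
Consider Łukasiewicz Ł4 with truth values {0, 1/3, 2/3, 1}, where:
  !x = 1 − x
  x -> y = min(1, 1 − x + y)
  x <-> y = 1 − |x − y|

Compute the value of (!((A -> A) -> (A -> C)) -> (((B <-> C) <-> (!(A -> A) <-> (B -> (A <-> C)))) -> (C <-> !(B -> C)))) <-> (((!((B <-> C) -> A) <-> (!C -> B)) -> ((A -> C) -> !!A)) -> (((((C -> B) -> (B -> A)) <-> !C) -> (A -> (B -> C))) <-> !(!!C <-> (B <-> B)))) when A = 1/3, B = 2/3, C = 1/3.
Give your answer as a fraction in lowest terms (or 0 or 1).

2/3

A -> A = 1/3 -> 1/3 = 1
A -> C = 1/3 -> 1/3 = 1
(A -> A) -> (A -> C) = 1 -> 1 = 1
!((A -> A) -> (A -> C)) = !1 = 0
B <-> C = 2/3 <-> 1/3 = 2/3
A -> A = 1/3 -> 1/3 = 1
!(A -> A) = !1 = 0
A <-> C = 1/3 <-> 1/3 = 1
B -> (A <-> C) = 2/3 -> 1 = 1
!(A -> A) <-> (B -> (A <-> C)) = 0 <-> 1 = 0
(B <-> C) <-> (!(A -> A) <-> (B -> (A <-> C))) = 2/3 <-> 0 = 1/3
B -> C = 2/3 -> 1/3 = 2/3
!(B -> C) = !2/3 = 1/3
C <-> !(B -> C) = 1/3 <-> 1/3 = 1
((B <-> C) <-> (!(A -> A) <-> (B -> (A <-> C)))) -> (C <-> !(B -> C)) = 1/3 -> 1 = 1
!((A -> A) -> (A -> C)) -> (((B <-> C) <-> (!(A -> A) <-> (B -> (A <-> C)))) -> (C <-> !(B -> C))) = 0 -> 1 = 1
B <-> C = 2/3 <-> 1/3 = 2/3
(B <-> C) -> A = 2/3 -> 1/3 = 2/3
!((B <-> C) -> A) = !2/3 = 1/3
!C = !1/3 = 2/3
!C -> B = 2/3 -> 2/3 = 1
!((B <-> C) -> A) <-> (!C -> B) = 1/3 <-> 1 = 1/3
A -> C = 1/3 -> 1/3 = 1
!A = !1/3 = 2/3
!!A = !2/3 = 1/3
(A -> C) -> !!A = 1 -> 1/3 = 1/3
(!((B <-> C) -> A) <-> (!C -> B)) -> ((A -> C) -> !!A) = 1/3 -> 1/3 = 1
C -> B = 1/3 -> 2/3 = 1
B -> A = 2/3 -> 1/3 = 2/3
(C -> B) -> (B -> A) = 1 -> 2/3 = 2/3
!C = !1/3 = 2/3
((C -> B) -> (B -> A)) <-> !C = 2/3 <-> 2/3 = 1
B -> C = 2/3 -> 1/3 = 2/3
A -> (B -> C) = 1/3 -> 2/3 = 1
(((C -> B) -> (B -> A)) <-> !C) -> (A -> (B -> C)) = 1 -> 1 = 1
!C = !1/3 = 2/3
!!C = !2/3 = 1/3
B <-> B = 2/3 <-> 2/3 = 1
!!C <-> (B <-> B) = 1/3 <-> 1 = 1/3
!(!!C <-> (B <-> B)) = !1/3 = 2/3
((((C -> B) -> (B -> A)) <-> !C) -> (A -> (B -> C))) <-> !(!!C <-> (B <-> B)) = 1 <-> 2/3 = 2/3
((!((B <-> C) -> A) <-> (!C -> B)) -> ((A -> C) -> !!A)) -> (((((C -> B) -> (B -> A)) <-> !C) -> (A -> (B -> C))) <-> !(!!C <-> (B <-> B))) = 1 -> 2/3 = 2/3
(!((A -> A) -> (A -> C)) -> (((B <-> C) <-> (!(A -> A) <-> (B -> (A <-> C)))) -> (C <-> !(B -> C)))) <-> (((!((B <-> C) -> A) <-> (!C -> B)) -> ((A -> C) -> !!A)) -> (((((C -> B) -> (B -> A)) <-> !C) -> (A -> (B -> C))) <-> !(!!C <-> (B <-> B)))) = 1 <-> 2/3 = 2/3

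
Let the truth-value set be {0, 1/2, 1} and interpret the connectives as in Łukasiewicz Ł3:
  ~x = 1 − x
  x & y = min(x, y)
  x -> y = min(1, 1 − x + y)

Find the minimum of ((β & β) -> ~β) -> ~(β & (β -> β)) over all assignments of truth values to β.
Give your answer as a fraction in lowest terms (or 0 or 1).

1/2

Take β = 1/2:
β & β = 1/2 & 1/2 = 1/2
~β = ~1/2 = 1/2
(β & β) -> ~β = 1/2 -> 1/2 = 1
β -> β = 1/2 -> 1/2 = 1
β & (β -> β) = 1/2 & 1 = 1/2
~(β & (β -> β)) = ~1/2 = 1/2
((β & β) -> ~β) -> ~(β & (β -> β)) = 1 -> 1/2 = 1/2
No assignment yields a value below 1/2, so this is the minimum.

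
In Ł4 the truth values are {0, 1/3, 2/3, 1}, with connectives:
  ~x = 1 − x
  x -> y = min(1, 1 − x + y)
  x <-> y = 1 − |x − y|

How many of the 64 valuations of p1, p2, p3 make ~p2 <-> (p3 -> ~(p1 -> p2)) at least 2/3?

46

value 1: 22 assignments (counts)
value 2/3: 24 assignments (counts)
value 1/3: 13 assignments
value 0: 5 assignments
So 46 of the 64 assignments meet the threshold.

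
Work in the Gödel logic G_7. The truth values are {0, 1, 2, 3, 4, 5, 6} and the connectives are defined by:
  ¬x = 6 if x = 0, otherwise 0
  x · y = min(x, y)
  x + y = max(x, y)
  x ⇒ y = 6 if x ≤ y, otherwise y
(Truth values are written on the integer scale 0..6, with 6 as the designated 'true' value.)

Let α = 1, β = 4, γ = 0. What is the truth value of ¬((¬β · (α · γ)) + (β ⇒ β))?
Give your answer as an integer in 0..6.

¬β = ¬4 = 0
α · γ = 1 · 0 = 0
¬β · (α · γ) = 0 · 0 = 0
β ⇒ β = 4 ⇒ 4 = 6
(¬β · (α · γ)) + (β ⇒ β) = 0 + 6 = 6
¬((¬β · (α · γ)) + (β ⇒ β)) = ¬6 = 0

0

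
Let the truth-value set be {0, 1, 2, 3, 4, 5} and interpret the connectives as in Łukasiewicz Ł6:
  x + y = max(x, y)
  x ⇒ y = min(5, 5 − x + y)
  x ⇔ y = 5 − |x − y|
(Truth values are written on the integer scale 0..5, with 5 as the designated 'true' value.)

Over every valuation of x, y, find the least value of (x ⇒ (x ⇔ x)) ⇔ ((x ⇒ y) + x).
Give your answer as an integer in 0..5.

Take x = 2, y = 0:
x ⇔ x = 2 ⇔ 2 = 5
x ⇒ (x ⇔ x) = 2 ⇒ 5 = 5
x ⇒ y = 2 ⇒ 0 = 3
(x ⇒ y) + x = 3 + 2 = 3
(x ⇒ (x ⇔ x)) ⇔ ((x ⇒ y) + x) = 5 ⇔ 3 = 3
No assignment yields a value below 3, so this is the minimum.

3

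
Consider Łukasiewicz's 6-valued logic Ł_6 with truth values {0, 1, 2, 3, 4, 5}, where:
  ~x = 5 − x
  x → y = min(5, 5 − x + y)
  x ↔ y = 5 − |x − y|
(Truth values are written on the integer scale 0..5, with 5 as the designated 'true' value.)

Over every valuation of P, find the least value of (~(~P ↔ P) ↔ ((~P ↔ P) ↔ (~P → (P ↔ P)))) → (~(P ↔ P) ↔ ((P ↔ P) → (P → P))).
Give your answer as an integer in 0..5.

Take P = 1:
~P = ~1 = 4
~P ↔ P = 4 ↔ 1 = 2
~(~P ↔ P) = ~2 = 3
~P = ~1 = 4
~P ↔ P = 4 ↔ 1 = 2
~P = ~1 = 4
P ↔ P = 1 ↔ 1 = 5
~P → (P ↔ P) = 4 → 5 = 5
(~P ↔ P) ↔ (~P → (P ↔ P)) = 2 ↔ 5 = 2
~(~P ↔ P) ↔ ((~P ↔ P) ↔ (~P → (P ↔ P))) = 3 ↔ 2 = 4
P ↔ P = 1 ↔ 1 = 5
~(P ↔ P) = ~5 = 0
P ↔ P = 1 ↔ 1 = 5
P → P = 1 → 1 = 5
(P ↔ P) → (P → P) = 5 → 5 = 5
~(P ↔ P) ↔ ((P ↔ P) → (P → P)) = 0 ↔ 5 = 0
(~(~P ↔ P) ↔ ((~P ↔ P) ↔ (~P → (P ↔ P)))) → (~(P ↔ P) ↔ ((P ↔ P) → (P → P))) = 4 → 0 = 1
No assignment yields a value below 1, so this is the minimum.

1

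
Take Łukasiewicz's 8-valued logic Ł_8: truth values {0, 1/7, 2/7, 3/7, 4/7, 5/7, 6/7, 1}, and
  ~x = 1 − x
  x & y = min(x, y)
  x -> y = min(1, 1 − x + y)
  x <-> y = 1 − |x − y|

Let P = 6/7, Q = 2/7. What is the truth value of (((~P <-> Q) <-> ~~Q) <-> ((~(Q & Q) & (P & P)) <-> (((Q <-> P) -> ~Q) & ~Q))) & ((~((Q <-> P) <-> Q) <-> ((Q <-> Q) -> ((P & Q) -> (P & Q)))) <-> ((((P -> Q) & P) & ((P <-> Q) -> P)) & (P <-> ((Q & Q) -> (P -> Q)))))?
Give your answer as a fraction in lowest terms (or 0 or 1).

~P = ~6/7 = 1/7
~P <-> Q = 1/7 <-> 2/7 = 6/7
~Q = ~2/7 = 5/7
~~Q = ~5/7 = 2/7
(~P <-> Q) <-> ~~Q = 6/7 <-> 2/7 = 3/7
Q & Q = 2/7 & 2/7 = 2/7
~(Q & Q) = ~2/7 = 5/7
P & P = 6/7 & 6/7 = 6/7
~(Q & Q) & (P & P) = 5/7 & 6/7 = 5/7
Q <-> P = 2/7 <-> 6/7 = 3/7
~Q = ~2/7 = 5/7
(Q <-> P) -> ~Q = 3/7 -> 5/7 = 1
~Q = ~2/7 = 5/7
((Q <-> P) -> ~Q) & ~Q = 1 & 5/7 = 5/7
(~(Q & Q) & (P & P)) <-> (((Q <-> P) -> ~Q) & ~Q) = 5/7 <-> 5/7 = 1
((~P <-> Q) <-> ~~Q) <-> ((~(Q & Q) & (P & P)) <-> (((Q <-> P) -> ~Q) & ~Q)) = 3/7 <-> 1 = 3/7
Q <-> P = 2/7 <-> 6/7 = 3/7
(Q <-> P) <-> Q = 3/7 <-> 2/7 = 6/7
~((Q <-> P) <-> Q) = ~6/7 = 1/7
Q <-> Q = 2/7 <-> 2/7 = 1
P & Q = 6/7 & 2/7 = 2/7
P & Q = 6/7 & 2/7 = 2/7
(P & Q) -> (P & Q) = 2/7 -> 2/7 = 1
(Q <-> Q) -> ((P & Q) -> (P & Q)) = 1 -> 1 = 1
~((Q <-> P) <-> Q) <-> ((Q <-> Q) -> ((P & Q) -> (P & Q))) = 1/7 <-> 1 = 1/7
P -> Q = 6/7 -> 2/7 = 3/7
(P -> Q) & P = 3/7 & 6/7 = 3/7
P <-> Q = 6/7 <-> 2/7 = 3/7
(P <-> Q) -> P = 3/7 -> 6/7 = 1
((P -> Q) & P) & ((P <-> Q) -> P) = 3/7 & 1 = 3/7
Q & Q = 2/7 & 2/7 = 2/7
P -> Q = 6/7 -> 2/7 = 3/7
(Q & Q) -> (P -> Q) = 2/7 -> 3/7 = 1
P <-> ((Q & Q) -> (P -> Q)) = 6/7 <-> 1 = 6/7
(((P -> Q) & P) & ((P <-> Q) -> P)) & (P <-> ((Q & Q) -> (P -> Q))) = 3/7 & 6/7 = 3/7
(~((Q <-> P) <-> Q) <-> ((Q <-> Q) -> ((P & Q) -> (P & Q)))) <-> ((((P -> Q) & P) & ((P <-> Q) -> P)) & (P <-> ((Q & Q) -> (P -> Q)))) = 1/7 <-> 3/7 = 5/7
(((~P <-> Q) <-> ~~Q) <-> ((~(Q & Q) & (P & P)) <-> (((Q <-> P) -> ~Q) & ~Q))) & ((~((Q <-> P) <-> Q) <-> ((Q <-> Q) -> ((P & Q) -> (P & Q)))) <-> ((((P -> Q) & P) & ((P <-> Q) -> P)) & (P <-> ((Q & Q) -> (P -> Q))))) = 3/7 & 5/7 = 3/7

3/7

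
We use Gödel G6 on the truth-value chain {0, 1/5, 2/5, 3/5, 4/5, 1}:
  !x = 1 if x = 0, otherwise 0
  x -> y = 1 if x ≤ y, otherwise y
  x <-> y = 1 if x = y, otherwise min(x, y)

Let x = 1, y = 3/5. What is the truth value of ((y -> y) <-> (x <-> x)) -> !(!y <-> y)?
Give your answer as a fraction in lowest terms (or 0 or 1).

y -> y = 3/5 -> 3/5 = 1
x <-> x = 1 <-> 1 = 1
(y -> y) <-> (x <-> x) = 1 <-> 1 = 1
!y = !3/5 = 0
!y <-> y = 0 <-> 3/5 = 0
!(!y <-> y) = !0 = 1
((y -> y) <-> (x <-> x)) -> !(!y <-> y) = 1 -> 1 = 1

1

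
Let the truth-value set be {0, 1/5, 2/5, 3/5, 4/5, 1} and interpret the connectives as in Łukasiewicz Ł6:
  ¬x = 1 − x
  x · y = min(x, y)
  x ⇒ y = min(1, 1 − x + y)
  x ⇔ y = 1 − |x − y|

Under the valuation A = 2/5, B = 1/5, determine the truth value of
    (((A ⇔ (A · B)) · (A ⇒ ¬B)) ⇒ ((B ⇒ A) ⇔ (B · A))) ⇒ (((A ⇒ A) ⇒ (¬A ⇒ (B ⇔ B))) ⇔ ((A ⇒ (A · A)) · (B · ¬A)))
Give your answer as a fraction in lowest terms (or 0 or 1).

4/5

A · B = 2/5 · 1/5 = 1/5
A ⇔ (A · B) = 2/5 ⇔ 1/5 = 4/5
¬B = ¬1/5 = 4/5
A ⇒ ¬B = 2/5 ⇒ 4/5 = 1
(A ⇔ (A · B)) · (A ⇒ ¬B) = 4/5 · 1 = 4/5
B ⇒ A = 1/5 ⇒ 2/5 = 1
B · A = 1/5 · 2/5 = 1/5
(B ⇒ A) ⇔ (B · A) = 1 ⇔ 1/5 = 1/5
((A ⇔ (A · B)) · (A ⇒ ¬B)) ⇒ ((B ⇒ A) ⇔ (B · A)) = 4/5 ⇒ 1/5 = 2/5
A ⇒ A = 2/5 ⇒ 2/5 = 1
¬A = ¬2/5 = 3/5
B ⇔ B = 1/5 ⇔ 1/5 = 1
¬A ⇒ (B ⇔ B) = 3/5 ⇒ 1 = 1
(A ⇒ A) ⇒ (¬A ⇒ (B ⇔ B)) = 1 ⇒ 1 = 1
A · A = 2/5 · 2/5 = 2/5
A ⇒ (A · A) = 2/5 ⇒ 2/5 = 1
¬A = ¬2/5 = 3/5
B · ¬A = 1/5 · 3/5 = 1/5
(A ⇒ (A · A)) · (B · ¬A) = 1 · 1/5 = 1/5
((A ⇒ A) ⇒ (¬A ⇒ (B ⇔ B))) ⇔ ((A ⇒ (A · A)) · (B · ¬A)) = 1 ⇔ 1/5 = 1/5
(((A ⇔ (A · B)) · (A ⇒ ¬B)) ⇒ ((B ⇒ A) ⇔ (B · A))) ⇒ (((A ⇒ A) ⇒ (¬A ⇒ (B ⇔ B))) ⇔ ((A ⇒ (A · A)) · (B · ¬A))) = 2/5 ⇒ 1/5 = 4/5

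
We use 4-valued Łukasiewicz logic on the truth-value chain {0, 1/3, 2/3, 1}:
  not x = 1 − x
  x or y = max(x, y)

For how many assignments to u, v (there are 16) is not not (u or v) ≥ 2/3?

u = 0, v = 0 ↦ 0  <
u = 0, v = 1/3 ↦ 1/3  <
u = 0, v = 2/3 ↦ 2/3  ≥
u = 0, v = 1 ↦ 1  ≥
u = 1/3, v = 0 ↦ 1/3  <
u = 1/3, v = 1/3 ↦ 1/3  <
u = 1/3, v = 2/3 ↦ 2/3  ≥
u = 1/3, v = 1 ↦ 1  ≥
u = 2/3, v = 0 ↦ 2/3  ≥
u = 2/3, v = 1/3 ↦ 2/3  ≥
u = 2/3, v = 2/3 ↦ 2/3  ≥
u = 2/3, v = 1 ↦ 1  ≥
u = 1, v = 0 ↦ 1  ≥
u = 1, v = 1/3 ↦ 1  ≥
u = 1, v = 2/3 ↦ 1  ≥
u = 1, v = 1 ↦ 1  ≥
So 12 of the 16 assignments meet the threshold.

12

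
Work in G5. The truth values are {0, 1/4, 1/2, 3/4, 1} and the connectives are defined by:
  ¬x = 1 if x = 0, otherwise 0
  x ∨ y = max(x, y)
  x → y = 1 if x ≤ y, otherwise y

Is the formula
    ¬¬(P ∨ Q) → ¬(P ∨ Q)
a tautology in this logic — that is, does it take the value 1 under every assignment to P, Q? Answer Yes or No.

No

Counterexample: take P = 0, Q = 1/4.
P ∨ Q = 0 ∨ 1/4 = 1/4
¬(P ∨ Q) = ¬1/4 = 0
¬¬(P ∨ Q) = ¬0 = 1
¬¬(P ∨ Q) → ¬(P ∨ Q) = 1 → 0 = 0
This gives 0 ≠ 1.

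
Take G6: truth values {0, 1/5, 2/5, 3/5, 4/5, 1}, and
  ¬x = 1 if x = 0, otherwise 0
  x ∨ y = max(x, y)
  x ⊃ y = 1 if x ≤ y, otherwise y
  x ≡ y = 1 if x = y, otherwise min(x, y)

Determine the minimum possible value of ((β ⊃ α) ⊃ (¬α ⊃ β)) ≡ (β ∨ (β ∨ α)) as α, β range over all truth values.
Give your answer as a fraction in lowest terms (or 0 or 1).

Take α = 0, β = 1/5:
β ⊃ α = 1/5 ⊃ 0 = 0
¬α = ¬0 = 1
¬α ⊃ β = 1 ⊃ 1/5 = 1/5
(β ⊃ α) ⊃ (¬α ⊃ β) = 0 ⊃ 1/5 = 1
β ∨ α = 1/5 ∨ 0 = 1/5
β ∨ (β ∨ α) = 1/5 ∨ 1/5 = 1/5
((β ⊃ α) ⊃ (¬α ⊃ β)) ≡ (β ∨ (β ∨ α)) = 1 ≡ 1/5 = 1/5
No assignment yields a value below 1/5, so this is the minimum.

1/5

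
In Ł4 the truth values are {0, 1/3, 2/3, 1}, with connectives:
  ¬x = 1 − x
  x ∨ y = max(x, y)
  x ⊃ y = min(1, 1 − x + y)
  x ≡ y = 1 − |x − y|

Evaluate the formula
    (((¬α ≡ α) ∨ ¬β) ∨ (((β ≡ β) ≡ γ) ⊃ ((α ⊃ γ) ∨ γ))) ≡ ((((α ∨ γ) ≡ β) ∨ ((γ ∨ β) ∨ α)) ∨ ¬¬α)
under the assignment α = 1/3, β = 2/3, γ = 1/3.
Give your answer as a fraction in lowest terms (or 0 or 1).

¬α = ¬1/3 = 2/3
¬α ≡ α = 2/3 ≡ 1/3 = 2/3
¬β = ¬2/3 = 1/3
(¬α ≡ α) ∨ ¬β = 2/3 ∨ 1/3 = 2/3
β ≡ β = 2/3 ≡ 2/3 = 1
(β ≡ β) ≡ γ = 1 ≡ 1/3 = 1/3
α ⊃ γ = 1/3 ⊃ 1/3 = 1
(α ⊃ γ) ∨ γ = 1 ∨ 1/3 = 1
((β ≡ β) ≡ γ) ⊃ ((α ⊃ γ) ∨ γ) = 1/3 ⊃ 1 = 1
((¬α ≡ α) ∨ ¬β) ∨ (((β ≡ β) ≡ γ) ⊃ ((α ⊃ γ) ∨ γ)) = 2/3 ∨ 1 = 1
α ∨ γ = 1/3 ∨ 1/3 = 1/3
(α ∨ γ) ≡ β = 1/3 ≡ 2/3 = 2/3
γ ∨ β = 1/3 ∨ 2/3 = 2/3
(γ ∨ β) ∨ α = 2/3 ∨ 1/3 = 2/3
((α ∨ γ) ≡ β) ∨ ((γ ∨ β) ∨ α) = 2/3 ∨ 2/3 = 2/3
¬α = ¬1/3 = 2/3
¬¬α = ¬2/3 = 1/3
(((α ∨ γ) ≡ β) ∨ ((γ ∨ β) ∨ α)) ∨ ¬¬α = 2/3 ∨ 1/3 = 2/3
(((¬α ≡ α) ∨ ¬β) ∨ (((β ≡ β) ≡ γ) ⊃ ((α ⊃ γ) ∨ γ))) ≡ ((((α ∨ γ) ≡ β) ∨ ((γ ∨ β) ∨ α)) ∨ ¬¬α) = 1 ≡ 2/3 = 2/3

2/3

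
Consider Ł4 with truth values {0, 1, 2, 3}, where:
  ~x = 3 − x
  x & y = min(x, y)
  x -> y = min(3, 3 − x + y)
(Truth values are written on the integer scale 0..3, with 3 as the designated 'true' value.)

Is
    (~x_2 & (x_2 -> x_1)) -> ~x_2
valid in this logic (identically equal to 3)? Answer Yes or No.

x_1 = 0, x_2 = 0 ↦ 3
x_1 = 0, x_2 = 1 ↦ 3
x_1 = 0, x_2 = 2 ↦ 3
x_1 = 0, x_2 = 3 ↦ 3
x_1 = 1, x_2 = 0 ↦ 3
x_1 = 1, x_2 = 1 ↦ 3
x_1 = 1, x_2 = 2 ↦ 3
x_1 = 1, x_2 = 3 ↦ 3
x_1 = 2, x_2 = 0 ↦ 3
x_1 = 2, x_2 = 1 ↦ 3
x_1 = 2, x_2 = 2 ↦ 3
x_1 = 2, x_2 = 3 ↦ 3
x_1 = 3, x_2 = 0 ↦ 3
x_1 = 3, x_2 = 1 ↦ 3
x_1 = 3, x_2 = 2 ↦ 3
x_1 = 3, x_2 = 3 ↦ 3
Every assignment gives a value ≥ 3.

Yes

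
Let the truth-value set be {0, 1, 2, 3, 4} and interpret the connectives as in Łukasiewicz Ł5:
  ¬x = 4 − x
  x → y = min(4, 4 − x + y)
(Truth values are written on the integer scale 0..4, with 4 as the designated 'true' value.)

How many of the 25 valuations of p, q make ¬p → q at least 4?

value 4: 15 assignments (counts)
value 3: 4 assignments
value 2: 3 assignments
value 1: 2 assignments
value 0: 1 assignment
So 15 of the 25 assignments meet the threshold.

15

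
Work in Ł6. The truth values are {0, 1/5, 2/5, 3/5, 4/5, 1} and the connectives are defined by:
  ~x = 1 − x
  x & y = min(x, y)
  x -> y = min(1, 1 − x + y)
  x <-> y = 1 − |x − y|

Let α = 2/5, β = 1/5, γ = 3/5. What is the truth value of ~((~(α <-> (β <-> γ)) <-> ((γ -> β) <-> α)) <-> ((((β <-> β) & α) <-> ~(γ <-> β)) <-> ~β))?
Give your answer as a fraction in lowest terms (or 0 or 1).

2/5

β <-> γ = 1/5 <-> 3/5 = 3/5
α <-> (β <-> γ) = 2/5 <-> 3/5 = 4/5
~(α <-> (β <-> γ)) = ~4/5 = 1/5
γ -> β = 3/5 -> 1/5 = 3/5
(γ -> β) <-> α = 3/5 <-> 2/5 = 4/5
~(α <-> (β <-> γ)) <-> ((γ -> β) <-> α) = 1/5 <-> 4/5 = 2/5
β <-> β = 1/5 <-> 1/5 = 1
(β <-> β) & α = 1 & 2/5 = 2/5
γ <-> β = 3/5 <-> 1/5 = 3/5
~(γ <-> β) = ~3/5 = 2/5
((β <-> β) & α) <-> ~(γ <-> β) = 2/5 <-> 2/5 = 1
~β = ~1/5 = 4/5
(((β <-> β) & α) <-> ~(γ <-> β)) <-> ~β = 1 <-> 4/5 = 4/5
(~(α <-> (β <-> γ)) <-> ((γ -> β) <-> α)) <-> ((((β <-> β) & α) <-> ~(γ <-> β)) <-> ~β) = 2/5 <-> 4/5 = 3/5
~((~(α <-> (β <-> γ)) <-> ((γ -> β) <-> α)) <-> ((((β <-> β) & α) <-> ~(γ <-> β)) <-> ~β)) = ~3/5 = 2/5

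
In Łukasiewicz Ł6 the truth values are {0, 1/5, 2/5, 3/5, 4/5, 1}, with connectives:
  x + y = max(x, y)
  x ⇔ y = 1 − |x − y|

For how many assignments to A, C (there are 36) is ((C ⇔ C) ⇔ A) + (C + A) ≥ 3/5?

27

value 1: 11 assignments (counts)
value 4/5: 9 assignments (counts)
value 3/5: 7 assignments (counts)
value 2/5: 5 assignments
value 1/5: 3 assignments
value 0: 1 assignment
So 27 of the 36 assignments meet the threshold.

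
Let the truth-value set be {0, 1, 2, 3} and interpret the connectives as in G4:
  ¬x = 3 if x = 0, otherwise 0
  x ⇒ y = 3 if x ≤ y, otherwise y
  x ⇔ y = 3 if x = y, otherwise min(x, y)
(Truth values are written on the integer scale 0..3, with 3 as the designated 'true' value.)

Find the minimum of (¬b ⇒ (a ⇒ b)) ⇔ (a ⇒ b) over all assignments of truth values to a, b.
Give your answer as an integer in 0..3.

1

Take a = 2, b = 1:
¬b = ¬1 = 0
a ⇒ b = 2 ⇒ 1 = 1
¬b ⇒ (a ⇒ b) = 0 ⇒ 1 = 3
a ⇒ b = 2 ⇒ 1 = 1
(¬b ⇒ (a ⇒ b)) ⇔ (a ⇒ b) = 3 ⇔ 1 = 1
No assignment yields a value below 1, so this is the minimum.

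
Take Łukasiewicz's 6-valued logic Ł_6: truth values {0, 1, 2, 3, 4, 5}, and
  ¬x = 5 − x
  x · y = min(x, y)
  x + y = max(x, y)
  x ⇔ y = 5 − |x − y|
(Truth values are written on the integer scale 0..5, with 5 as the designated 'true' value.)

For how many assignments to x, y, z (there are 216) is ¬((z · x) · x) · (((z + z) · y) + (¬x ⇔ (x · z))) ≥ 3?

102

value 5: 7 assignments (counts)
value 4: 31 assignments (counts)
value 3: 64 assignments (counts)
value 2: 64 assignments
value 1: 33 assignments
value 0: 17 assignments
So 102 of the 216 assignments meet the threshold.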